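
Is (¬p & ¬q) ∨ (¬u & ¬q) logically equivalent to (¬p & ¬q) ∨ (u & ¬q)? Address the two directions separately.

(→) This fails. Under q = F, u = F, p = T, the left side is true but the right side is false.

(←) This fails. Under q = F, u = T, p = T, the left side is false but the right side is true.

Neither implication holds.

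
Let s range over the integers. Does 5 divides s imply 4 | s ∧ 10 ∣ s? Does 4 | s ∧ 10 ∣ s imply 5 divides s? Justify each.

Not equivalent: only (⇐) holds.

(→) This fails: take s = 5. Certainly 5 ∣ 5, but 4 ∤ 5.

(←) Suppose 4 ∣ s and 10 ∣ s. Any common multiple of 4 and 10 is a multiple of their lcm; here lcm(4, 10) = 4·10/gcd(4, 10) = 40/2 = 20, so 20 ∣ s. Since 5 ∣ 20, it follows that 5 ∣ s.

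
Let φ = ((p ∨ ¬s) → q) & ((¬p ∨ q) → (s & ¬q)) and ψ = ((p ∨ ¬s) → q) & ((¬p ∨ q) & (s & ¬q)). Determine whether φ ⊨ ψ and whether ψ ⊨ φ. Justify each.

(⟹) Assume the antecedent. If q is true, the antecedent cannot hold. If q is false, the antecedent forces (q = F, p = F, s = T), and the consequent holds there. Either way the consequent holds.

(⟸) Assume the antecedent. If q is true, the antecedent cannot hold. If q is false, the antecedent forces (q = F, p = F, s = T), and the consequent holds there. Either way the consequent holds.

Both directions hold.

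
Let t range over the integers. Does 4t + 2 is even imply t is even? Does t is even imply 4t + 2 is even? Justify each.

Converse. Suppose t is even. Since 4 is even, 4t is even for every t, so 4t + 2 has the same parity as 2, which is even. Hence 4t + 2 is even.

Forward direction. This fails: take t = 5. Then 4t + 2 = 22, which is even, yet t = 5 is odd, not even.

(⇒) fails; (⇐) holds.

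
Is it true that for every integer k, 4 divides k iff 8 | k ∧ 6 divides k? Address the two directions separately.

Forward direction. This fails: take k = 4. Certainly 4 ∣ 4, but 8 ∤ 4.

Converse. Suppose 8 ∣ k and 6 ∣ k. Any common multiple of 8 and 6 is a multiple of their lcm; here lcm(8, 6) = 8·6/gcd(8, 6) = 48/2 = 24, so 24 ∣ k. Since 4 ∣ 24, it follows that 4 ∣ k.

Only the reverse direction holds.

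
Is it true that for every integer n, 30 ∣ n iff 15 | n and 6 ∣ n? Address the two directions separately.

Equivalent; both directions hold.

(⇒) If 30 ∣ n, write n = 30q. Since 30 = 2·15, n = 15·(2q), so 15 ∣ n; and since 30 = 5·6, n = 6·(5q), so 6 ∣ n.

(⇐) Suppose 15 ∣ n and 6 ∣ n. Any common multiple of 15 and 6 is a multiple of their lcm; here lcm(15, 6) = 15·6/gcd(15, 6) = 90/3 = 30, so 30 ∣ n.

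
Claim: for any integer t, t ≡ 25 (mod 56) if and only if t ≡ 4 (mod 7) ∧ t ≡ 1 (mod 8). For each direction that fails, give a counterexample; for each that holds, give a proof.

Both directions hold; the statement is true.

[⇐] If t ≡ 4 (mod 7) and t ≡ 1 (mod 8), then by the Chinese remainder theorem t ≡ 25 (mod 56). This is exactly t ≡ 25 (mod 56).

[⇒] Suppose t ≡ 25 (mod 56); write t = 56j + 25. Since 7 ∣ 56, reducing mod 7 gives t ≡ 25 ≡ 4 (mod 7); since 8 ∣ 56, reducing mod 8 gives t ≡ 25 ≡ 1 (mod 8).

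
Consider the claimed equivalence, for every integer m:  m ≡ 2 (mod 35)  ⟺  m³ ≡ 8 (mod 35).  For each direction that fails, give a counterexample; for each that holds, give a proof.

[⇐] This fails: take m = 22. Then 22³ = 10648 ≡ 8 (mod 35), yet 22 ≡ 22 (mod 35), not 2.

[⇒] Suppose m ≡ 2 (mod 35). Write m = 35j + 2. Then (35j + 2)³ = 42875j³ + 7350j² + 420j + 8 = 35(1225j³ + 210j² + 12j) + 8, so m³ ≡ 8 (mod 35).

Only the forward direction holds.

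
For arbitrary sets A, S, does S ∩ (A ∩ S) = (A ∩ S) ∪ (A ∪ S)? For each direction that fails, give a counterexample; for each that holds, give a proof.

Reverse inclusion. This inclusion fails. Take A = {1}, S = ∅; then 1 ∈ (A ∩ S) ∪ (A ∪ S) but 1 ∉ S ∩ (A ∩ S).

Forward inclusion. Let x ∈ S ∩ (A ∩ S). Then x ∈ A ∩ S, from which x ∈ (A ∩ S) ∪ (A ∪ S).

The sets are not equal: only the forward inclusion holds.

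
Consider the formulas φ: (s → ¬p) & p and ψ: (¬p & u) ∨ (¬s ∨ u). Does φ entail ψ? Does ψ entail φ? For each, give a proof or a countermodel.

Only the forward direction holds.

[⇒] Assume the antecedent. If s is true, the antecedent cannot hold. If s is false, (¬p & u) ∨ (¬s ∨ u) reduces to true regardless of the other variables. Either way (¬p & u) ∨ (¬s ∨ u) holds.

[⇐] This fails. Under s = F, u = F, p = F, the left side is false but the right side is true.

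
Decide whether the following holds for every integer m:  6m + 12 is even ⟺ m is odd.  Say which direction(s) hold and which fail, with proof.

Only the reverse direction holds.

(⟹) This fails: take m = 2. Then 6m + 12 = 24, which is even, yet m = 2 is even, not odd.

(⟸) Suppose m is odd. Since 6 is even, 6m is even for every m, so 6m + 12 has the same parity as 12, which is even. Hence 6m + 12 is even.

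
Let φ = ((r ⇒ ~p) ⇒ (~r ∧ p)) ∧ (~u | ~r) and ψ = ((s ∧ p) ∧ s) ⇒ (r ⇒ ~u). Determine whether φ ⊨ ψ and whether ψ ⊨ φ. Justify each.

The forward direction holds; the converse fails.

(⇒) Assume the antecedent. If u is true, the antecedent forces (u = T, r = F, p = T, s = F) or (u = T, r = F, p = T, s = T), and ((s ∧ p) ∧ s) ⇒ (r ⇒ ~u) holds there. If u is false, ((s ∧ p) ∧ s) ⇒ (r ⇒ ~u) reduces to true regardless of the other variables. Either way ((s ∧ p) ∧ s) ⇒ (r ⇒ ~u) holds.

(⇐) This fails. Under u = F, r = F, p = F, s = F, the left side is false but the right side is true.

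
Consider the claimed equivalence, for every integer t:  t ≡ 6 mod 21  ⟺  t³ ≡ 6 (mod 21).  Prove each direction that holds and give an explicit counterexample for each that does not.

(⇒) Suppose t ≡ 6 mod 21. Write t = 21j + 6. Then (21j + 6)³ = 9261j³ + 7938j² + 2268j + 216 = 21(441j³ + 378j² + 108j + 10) + 6, so t³ ≡ 6 (mod 21).

(⇐) This fails: take t = 3. Then 3³ = 27 ≡ 6 (mod 21), yet 3 ≡ 3 (mod 21), not 6.

Only the forward direction holds.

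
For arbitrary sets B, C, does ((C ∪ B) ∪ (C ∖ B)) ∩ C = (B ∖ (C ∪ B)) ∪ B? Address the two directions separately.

(⟹) This inclusion fails. Take B = ∅, C = {1}; then 1 ∈ ((C ∪ B) ∪ (C ∖ B)) ∩ C but 1 ∉ (B ∖ (C ∪ B)) ∪ B.

(⟸) This inclusion fails. Take B = {1}, C = ∅; then 1 ∈ (B ∖ (C ∪ B)) ∪ B but 1 ∉ ((C ∪ B) ∪ (C ∖ B)) ∩ C.

(⊆) fails and (⊇) fails.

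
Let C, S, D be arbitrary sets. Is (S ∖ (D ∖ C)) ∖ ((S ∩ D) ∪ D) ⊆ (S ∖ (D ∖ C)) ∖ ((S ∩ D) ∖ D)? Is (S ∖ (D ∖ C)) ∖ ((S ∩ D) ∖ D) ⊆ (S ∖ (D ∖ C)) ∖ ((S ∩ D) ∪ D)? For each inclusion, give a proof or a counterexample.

Forward inclusion. Let x ∈ (S ∖ (D ∖ C)) ∖ ((S ∩ D) ∪ D). Then either x ∈ S and x ∉ C, D; or x ∈ C ∩ S and x ∉ D. In each case x ∈ (S ∖ (D ∖ C)) ∖ ((S ∩ D) ∖ D), so (S ∖ (D ∖ C)) ∖ ((S ∩ D) ∪ D) ⊆ (S ∖ (D ∖ C)) ∖ ((S ∩ D) ∖ D).

Reverse inclusion. This inclusion fails. Take C = {1}, S = {1}, D = {1}; then 1 ∈ (S ∖ (D ∖ C)) ∖ ((S ∩ D) ∖ D) but 1 ∉ (S ∖ (D ∖ C)) ∖ ((S ∩ D) ∪ D).

Only the forward inclusion holds.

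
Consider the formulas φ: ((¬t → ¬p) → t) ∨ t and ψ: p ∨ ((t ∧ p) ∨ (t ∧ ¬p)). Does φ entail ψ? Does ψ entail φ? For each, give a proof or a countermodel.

Forward direction. Assume the antecedent. If t is true, p ∨ ((t ∧ p) ∨ (t ∧ ¬p)) reduces to true regardless of the other variables. If t is false, the antecedent forces (t = F, p = T), and p ∨ ((t ∧ p) ∨ (t ∧ ¬p)) holds there. Either way p ∨ ((t ∧ p) ∨ (t ∧ ¬p)) holds.

Converse. Assume the antecedent. If t is true, ((¬t → ¬p) → t) ∨ t reduces to true regardless of the other variables. If t is false, the antecedent forces (t = F, p = T), and ((¬t → ¬p) → t) ∨ t holds there. Either way ((¬t → ¬p) → t) ∨ t holds.

The biconditional holds.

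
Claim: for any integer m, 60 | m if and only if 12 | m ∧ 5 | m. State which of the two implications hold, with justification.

Both directions hold.

[⇒] If 60 ∣ m, write m = 60q. Since 60 = 5·12, m = 12·(5q), so 12 ∣ m; and since 60 = 12·5, m = 5·(12q), so 5 ∣ m.

[⇐] Suppose 12 ∣ m and 5 ∣ m. Any common multiple of 12 and 5 is a multiple of their lcm; here gcd(12, 5) = 1, so lcm(12, 5) = 12·5 = 60, so 60 ∣ m.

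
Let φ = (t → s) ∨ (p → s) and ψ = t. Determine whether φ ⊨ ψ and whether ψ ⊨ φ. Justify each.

(→) This fails. Under t = F, s = F, p = F, the left side is true but the right side is false.

(←) This fails. Under t = T, s = F, p = T, the left side is false but the right side is true.

Both directions fail.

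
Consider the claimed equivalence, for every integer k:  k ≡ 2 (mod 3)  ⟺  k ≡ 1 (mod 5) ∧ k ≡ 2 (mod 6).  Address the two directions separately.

[⇐] If k ≡ 1 (mod 5) and k ≡ 2 (mod 6), then by the Chinese remainder theorem k ≡ 26 (mod 30). Since 26 ≡ 2 (mod 3) and 3 ∣ 30, we get k ≡ 2 (mod 3).

[⇒] This fails: k = 2 gives 2 ≡ 2 (mod 3) but 2 ≡ 2 (mod 5), so the conjunction on the right does not hold.

The forward direction fails; the converse holds.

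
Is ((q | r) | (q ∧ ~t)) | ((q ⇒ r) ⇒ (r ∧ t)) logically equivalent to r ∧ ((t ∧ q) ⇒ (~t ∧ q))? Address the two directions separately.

[⇒] This fails. Under r = F, t = F, q = T, the left side is true but the right side is false.

[⇐] Assume the antecedent. If r is true, the consequent reduces to true regardless of the other variables. If r is false, the antecedent cannot hold. Either way the consequent holds.

Only the reverse direction holds.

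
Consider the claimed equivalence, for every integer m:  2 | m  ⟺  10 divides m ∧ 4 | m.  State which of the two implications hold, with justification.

Forward direction. This fails: take m = 2. Certainly 2 ∣ 2, but 10 ∤ 2.

Converse. Suppose 10 ∣ m and 4 ∣ m. Any common multiple of 10 and 4 is a multiple of their lcm; here lcm(10, 4) = 10·4/gcd(10, 4) = 40/2 = 20, so 20 ∣ m. Since 2 ∣ 20, it follows that 2 ∣ m.

Not equivalent: only (⇐) holds.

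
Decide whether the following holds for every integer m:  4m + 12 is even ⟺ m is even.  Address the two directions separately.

(⇐) Suppose m is even. Since 4 is even, 4m is even for every m, so 4m + 12 has the same parity as 12, which is even. Hence 4m + 12 is even.

(⇒) This fails: take m = 7. Then 4m + 12 = 40, which is even, yet m = 7 is odd, not even.

(⇒) fails; (⇐) holds.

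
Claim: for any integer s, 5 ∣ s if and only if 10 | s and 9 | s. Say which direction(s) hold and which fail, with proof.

(⇒) This fails: take s = 5. Certainly 5 ∣ 5, but 10 ∤ 5.

(⇐) Suppose 10 ∣ s and 9 ∣ s. Any common multiple of 10 and 9 is a multiple of their lcm; here gcd(10, 9) = 1, so lcm(10, 9) = 10·9 = 90, so 90 ∣ s. Since 5 ∣ 90, it follows that 5 ∣ s.

Only the reverse direction holds.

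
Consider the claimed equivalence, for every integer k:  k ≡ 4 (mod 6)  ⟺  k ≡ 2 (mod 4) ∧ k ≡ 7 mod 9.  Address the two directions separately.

(⟹) This fails: k = 4 gives 4 ≡ 4 (mod 6) but 4 ≡ 0 (mod 4), so the conjunction on the right does not hold.

(⟸) Conversely, if k ≡ 2 (mod 4) and k ≡ 7 (mod 9), then by the Chinese remainder theorem k ≡ 34 (mod 36). Since 34 ≡ 4 (mod 6) and 6 ∣ 36, we get k ≡ 4 (mod 6).

Only the converse holds.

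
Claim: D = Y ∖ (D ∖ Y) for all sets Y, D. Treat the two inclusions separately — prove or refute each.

Both inclusions fail.

(⟹) This inclusion fails. Take Y = ∅, D = {1}; then 1 ∈ D but 1 ∉ Y ∖ (D ∖ Y).

(⟸) This inclusion fails. Take Y = {1}, D = ∅; then 1 ∈ Y ∖ (D ∖ Y) but 1 ∉ D.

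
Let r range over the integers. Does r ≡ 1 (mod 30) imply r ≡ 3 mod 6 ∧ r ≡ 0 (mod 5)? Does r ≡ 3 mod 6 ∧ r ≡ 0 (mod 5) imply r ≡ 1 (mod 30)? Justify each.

[⇒] This fails: r = 1 gives 1 ≡ 1 (mod 30) but 1 ≡ 1 (mod 6), so the conjunction on the right does not hold.

[⇐] This fails: r = 15 satisfies both congruences on the right (15 ≡ 3 mod 6 and 15 ≡ 0 mod 5) yet 15 ≡ 15 (mod 30), not 1.

Neither direction holds.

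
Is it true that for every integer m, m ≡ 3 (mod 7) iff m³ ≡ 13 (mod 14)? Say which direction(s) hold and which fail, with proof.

Neither direction holds.

(⟹) This fails: take m = 10. Then 10 ≡ 3 (mod 7), but 10³ = 1000 ≡ 6 (mod 14), not 13.

(⟸) This fails: take m = 5. Then 5³ = 125 ≡ 13 (mod 14), yet 5 ≡ 5 (mod 7), not 3.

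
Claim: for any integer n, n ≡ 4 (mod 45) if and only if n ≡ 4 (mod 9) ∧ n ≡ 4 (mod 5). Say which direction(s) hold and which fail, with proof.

(⟹) Suppose n ≡ 4 (mod 45); write n = 45j + 4. Since 9 ∣ 45, reducing mod 9 gives n ≡ 4 (mod 9); since 5 ∣ 45, reducing mod 5 gives n ≡ 4 (mod 5).

(⟸) Conversely, if n ≡ 4 (mod 9) and n ≡ 4 (mod 5), then by the Chinese remainder theorem n ≡ 4 (mod 45). This is exactly n ≡ 4 (mod 45).

The biconditional holds.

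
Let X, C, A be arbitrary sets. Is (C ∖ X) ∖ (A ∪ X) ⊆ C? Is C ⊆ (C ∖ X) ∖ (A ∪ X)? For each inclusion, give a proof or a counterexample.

(⊆) Let x ∈ (C ∖ X) ∖ (A ∪ X). Then x ∈ C and x ∉ X, A, from which x ∈ C.

(⊇) This inclusion fails. Take X = {1}, C = {1}, A = ∅; then 1 ∈ C but 1 ∉ (C ∖ X) ∖ (A ∪ X).

(⊆) holds; (⊇) fails.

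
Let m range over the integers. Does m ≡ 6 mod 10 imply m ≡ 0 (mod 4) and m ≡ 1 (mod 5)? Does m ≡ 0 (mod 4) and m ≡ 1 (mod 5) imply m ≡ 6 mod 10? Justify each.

[⇐] If m ≡ 0 (mod 4) and m ≡ 1 (mod 5), then by the Chinese remainder theorem m ≡ 16 (mod 20). Since 16 ≡ 6 (mod 10) and 10 ∣ 20, we get m ≡ 6 (mod 10).

[⇒] This fails: m = 6 gives 6 ≡ 6 (mod 10) but 6 ≡ 2 (mod 4), so the conjunction on the right does not hold.

Only the reverse direction holds.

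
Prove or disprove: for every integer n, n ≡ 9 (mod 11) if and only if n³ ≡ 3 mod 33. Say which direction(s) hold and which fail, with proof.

Not equivalent: only (⇐) holds.

(←) The residues r modulo 33 with r³ ≡ 3 (mod 33) are exactly {9}, and each is ≡ 9 (mod 11).

(→) This fails: take n = 20. Then 20 ≡ 9 (mod 11), but 20³ = 8000 ≡ 14 (mod 33), not 3.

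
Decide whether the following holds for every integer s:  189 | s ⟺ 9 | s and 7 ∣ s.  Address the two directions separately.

Not equivalent: only (⇒) holds.

(⟹) If 189 ∣ s, write s = 189q. Since 189 = 21·9, s = 9·(21q), so 9 ∣ s; and since 189 = 27·7, s = 7·(27q), so 7 ∣ s.

(⟸) This fails: take s = 63. Both 9 ∣ 63 and 7 ∣ 63, yet 63 is not a multiple of 189 (since 63 = 0·189 + 63), so 189 ∤ 63.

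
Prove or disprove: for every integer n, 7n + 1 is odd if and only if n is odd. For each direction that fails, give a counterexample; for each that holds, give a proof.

Neither direction holds.

[⇒] This fails: n = 4 gives 7n + 1 = 29, which is odd, but 4 is even, not odd.

[⇐] This also fails: n = 1 is odd, but 7n + 1 = 8 is even, not odd.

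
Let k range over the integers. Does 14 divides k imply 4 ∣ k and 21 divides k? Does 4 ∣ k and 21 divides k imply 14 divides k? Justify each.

(←) Suppose 4 ∣ k and 21 ∣ k. Any common multiple of 4 and 21 is a multiple of their lcm; here gcd(4, 21) = 1, so lcm(4, 21) = 4·21 = 84, so 84 ∣ k. Since 14 ∣ 84, it follows that 14 ∣ k.

(→) This fails: take k = 14. Certainly 14 ∣ 14, but 4 ∤ 14.

Only the reverse direction holds.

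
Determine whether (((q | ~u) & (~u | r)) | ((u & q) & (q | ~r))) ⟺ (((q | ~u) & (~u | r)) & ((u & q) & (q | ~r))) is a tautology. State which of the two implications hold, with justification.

(⟹) This fails. Under r = F, q = F, u = F, the left side is true but the right side is false.

(⟸) Assume the antecedent. If r is true, the antecedent forces (r = T, q = T, u = T), and the consequent holds there. If r is false, the antecedent cannot hold. Either way the consequent holds.

(⇒) fails; (⇐) holds.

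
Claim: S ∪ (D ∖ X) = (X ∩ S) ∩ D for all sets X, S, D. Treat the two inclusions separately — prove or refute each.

Only the reverse inclusion holds.

Forward inclusion. This inclusion fails. Take X = ∅, S = {1}, D = ∅; then 1 ∈ S ∪ (D ∖ X) but 1 ∉ (X ∩ S) ∩ D.

Reverse inclusion. Let x ∈ (X ∩ S) ∩ D. Then x ∈ X ∩ S ∩ D, from which x ∈ S ∪ (D ∖ X).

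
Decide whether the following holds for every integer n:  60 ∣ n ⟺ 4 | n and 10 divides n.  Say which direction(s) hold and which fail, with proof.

(⇒) If 60 ∣ n, write n = 60q. Since 60 = 15·4, n = 4·(15q), so 4 ∣ n; and since 60 = 6·10, n = 10·(6q), so 10 ∣ n.

(⇐) This fails: take n = 20. Both 4 ∣ 20 and 10 ∣ 20, yet 20 is not a multiple of 60 (since 20 = 0·60 + 20), so 60 ∤ 20.

(⇒) holds; (⇐) fails.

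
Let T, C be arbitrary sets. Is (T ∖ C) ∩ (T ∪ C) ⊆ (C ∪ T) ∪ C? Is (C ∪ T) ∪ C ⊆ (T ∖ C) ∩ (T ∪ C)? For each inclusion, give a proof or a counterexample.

(⊇) This inclusion fails. Take T = ∅, C = {1}; then 1 ∈ (C ∪ T) ∪ C but 1 ∉ (T ∖ C) ∩ (T ∪ C).

(⊆) Let x ∈ (T ∖ C) ∩ (T ∪ C). Then x ∈ T and x ∉ C, from which x ∈ (C ∪ T) ∪ C.

Only the forward inclusion holds.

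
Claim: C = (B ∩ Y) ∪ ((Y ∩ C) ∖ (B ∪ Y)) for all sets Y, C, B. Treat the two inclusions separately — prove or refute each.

Neither inclusion holds.

(⟹) This inclusion fails. Take Y = ∅, C = {1}, B = ∅; then 1 ∈ C but 1 ∉ (B ∩ Y) ∪ ((Y ∩ C) ∖ (B ∪ Y)).

(⟸) This inclusion fails. Take Y = {1}, C = ∅, B = {1}; then 1 ∈ (B ∩ Y) ∪ ((Y ∩ C) ∖ (B ∪ Y)) but 1 ∉ C.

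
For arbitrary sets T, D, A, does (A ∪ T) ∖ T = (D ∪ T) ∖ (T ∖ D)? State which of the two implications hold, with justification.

(⟹) This inclusion fails. Take T = ∅, D = ∅, A = {1}; then 1 ∈ (A ∪ T) ∖ T but 1 ∉ (D ∪ T) ∖ (T ∖ D).

(⟸) This inclusion fails. Take T = ∅, D = {1}, A = ∅; then 1 ∈ (D ∪ T) ∖ (T ∖ D) but 1 ∉ (A ∪ T) ∖ T.

Neither inclusion holds.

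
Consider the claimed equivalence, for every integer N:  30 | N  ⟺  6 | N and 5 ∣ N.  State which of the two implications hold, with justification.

Both directions hold; the statement is true.

(→) If 30 ∣ N, write N = 30q. Since 30 = 5·6, N = 6·(5q), so 6 ∣ N; and since 30 = 6·5, N = 5·(6q), so 5 ∣ N.

(←) Suppose 6 ∣ N and 5 ∣ N. Any common multiple of 6 and 5 is a multiple of their lcm; here gcd(6, 5) = 1, so lcm(6, 5) = 6·5 = 30, so 30 ∣ N.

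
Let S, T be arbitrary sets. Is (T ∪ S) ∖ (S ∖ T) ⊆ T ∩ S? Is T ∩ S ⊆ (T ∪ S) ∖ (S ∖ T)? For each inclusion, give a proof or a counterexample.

The sets are not equal: only the reverse inclusion holds.

(⊆) This inclusion fails. Take S = ∅, T = {1}; then 1 ∈ (T ∪ S) ∖ (S ∖ T) but 1 ∉ T ∩ S.

(⊇) Let x ∈ T ∩ S. Then x ∈ S ∩ T, from which x ∈ (T ∪ S) ∖ (S ∖ T).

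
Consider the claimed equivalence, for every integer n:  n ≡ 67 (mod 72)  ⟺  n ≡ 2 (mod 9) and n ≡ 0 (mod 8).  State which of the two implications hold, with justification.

(⇒) fails and (⇐) fails.

(→) This fails: n = 67 gives 67 ≡ 67 (mod 72) but 67 ≡ 4 (mod 9), so the conjunction on the right does not hold.

(←) This fails: n = 56 satisfies both congruences on the right (56 ≡ 2 mod 9 and 56 ≡ 0 mod 8) yet 56 ≡ 56 (mod 72), not 67.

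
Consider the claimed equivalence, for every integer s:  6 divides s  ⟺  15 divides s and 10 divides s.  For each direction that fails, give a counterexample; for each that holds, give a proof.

(⟹) This fails: take s = 6. Certainly 6 ∣ 6, but 15 ∤ 6.

(⟸) Suppose 15 ∣ s and 10 ∣ s. Any common multiple of 15 and 10 is a multiple of their lcm; here lcm(15, 10) = 15·10/gcd(15, 10) = 150/5 = 30, so 30 ∣ s. Since 6 ∣ 30, it follows that 6 ∣ s.

The forward direction fails; the converse holds.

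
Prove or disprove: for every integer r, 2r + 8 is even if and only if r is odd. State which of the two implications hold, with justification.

(→) This fails: take r = 0. Then 2r + 8 = 8, which is even, yet r = 0 is even, not odd.

(←) Suppose r is odd. Since 2 is even, 2r is even for every r, so 2r + 8 has the same parity as 8, which is even. Hence 2r + 8 is even.

(⇒) fails; (⇐) holds.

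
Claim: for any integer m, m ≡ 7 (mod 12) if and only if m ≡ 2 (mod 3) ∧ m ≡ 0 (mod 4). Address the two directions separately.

(⟹) This fails: m = 7 gives 7 ≡ 7 (mod 12) but 7 ≡ 1 (mod 3), so the conjunction on the right does not hold.

(⟸) This fails: m = 8 satisfies both congruences on the right (8 ≡ 2 mod 3 and 8 ≡ 0 mod 4) yet 8 ≡ 8 (mod 12), not 7.

Neither direction holds.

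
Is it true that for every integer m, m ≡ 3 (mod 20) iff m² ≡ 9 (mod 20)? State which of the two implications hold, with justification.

(⇒) Suppose m ≡ 3 (mod 20). Write m = 20j + 3. Then (20j + 3)² = 400j² + 120j + 9 = 20(20j² + 6j) + 9, so m² ≡ 9 (mod 20).

(⇐) This fails: take m = 7. Then 7² = 49 ≡ 9 (mod 20), yet 7 ≡ 7 (mod 20), not 3.

(⇒) holds; (⇐) fails.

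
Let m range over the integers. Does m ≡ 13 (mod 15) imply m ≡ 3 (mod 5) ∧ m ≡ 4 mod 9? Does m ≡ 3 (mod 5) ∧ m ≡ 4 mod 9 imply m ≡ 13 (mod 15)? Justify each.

Forward direction. This fails: m = 43 gives 43 ≡ 13 (mod 15) but 43 ≡ 7 (mod 9), so the conjunction on the right does not hold.

Converse. If m ≡ 3 (mod 5) and m ≡ 4 (mod 9), then by the Chinese remainder theorem m ≡ 13 (mod 45). Since 13 ≡ 13 (mod 15) and 15 ∣ 45, we get m ≡ 13 (mod 15).

The forward direction fails; the converse holds.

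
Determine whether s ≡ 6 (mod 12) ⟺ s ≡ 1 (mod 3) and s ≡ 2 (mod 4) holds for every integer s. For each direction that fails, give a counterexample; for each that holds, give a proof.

(⇒) This fails: s = 6 gives 6 ≡ 6 (mod 12) but 6 ≡ 0 (mod 3), so the conjunction on the right does not hold.

(⇐) This fails: s = 10 satisfies both congruences on the right (10 ≡ 1 mod 3 and 10 ≡ 2 mod 4) yet 10 ≡ 10 (mod 12), not 6.

Neither direction holds.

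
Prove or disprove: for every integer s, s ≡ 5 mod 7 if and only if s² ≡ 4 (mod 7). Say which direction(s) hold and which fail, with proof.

(⇒) holds; (⇐) fails.

(⟸) This fails: take s = 2. Then 2² = 4 ≡ 4 (mod 7), yet 2 ≡ 2 (mod 7), not 5.

(⟹) Suppose s ≡ 5 mod 7. Write s = 7j + 5. Then (7j + 5)² = 49j² + 70j + 25 = 7(7j² + 10j + 3) + 4, so s² ≡ 4 (mod 7).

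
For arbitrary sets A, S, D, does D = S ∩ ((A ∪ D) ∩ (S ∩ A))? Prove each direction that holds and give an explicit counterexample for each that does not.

(⊆) This inclusion fails. Take A = ∅, S = ∅, D = {1}; then 1 ∈ D but 1 ∉ S ∩ ((A ∪ D) ∩ (S ∩ A)).

(⊇) This inclusion fails. Take A = {1}, S = {1}, D = ∅; then 1 ∈ S ∩ ((A ∪ D) ∩ (S ∩ A)) but 1 ∉ D.

(⊆) fails and (⊇) fails.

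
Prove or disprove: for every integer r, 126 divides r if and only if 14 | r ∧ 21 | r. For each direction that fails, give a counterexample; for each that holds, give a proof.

Only the forward implication holds.

(⟸) This fails: take r = 42. Both 14 ∣ 42 and 21 ∣ 42, yet 42 is not a multiple of 126 (since 42 = 0·126 + 42), so 126 ∤ 42.

(⟹) If 126 ∣ r, write r = 126q. Since 126 = 9·14, r = 14·(9q), so 14 ∣ r; and since 126 = 6·21, r = 21·(6q), so 21 ∣ r.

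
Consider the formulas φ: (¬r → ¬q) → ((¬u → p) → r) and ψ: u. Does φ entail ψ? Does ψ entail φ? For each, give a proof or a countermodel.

Neither implication holds.

(⟹) This fails. Under r = F, q = F, u = F, p = F, the left side is true but the right side is false.

(⟸) This fails. Under r = F, q = F, u = T, p = F, the left side is false but the right side is true.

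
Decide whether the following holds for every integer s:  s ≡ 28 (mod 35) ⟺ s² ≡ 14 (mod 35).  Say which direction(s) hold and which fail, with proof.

[⇒] Suppose s ≡ 28 (mod 35). Write s = 35j + 28. Then (35j + 28)² = 1225j² + 1960j + 784 = 35(35j² + 56j + 22) + 14, so s² ≡ 14 (mod 35).

[⇐] This fails: take s = 7. Then 7² = 49 ≡ 14 (mod 35), yet 7 ≡ 7 (mod 35), not 28.

Not equivalent: only (⇒) holds.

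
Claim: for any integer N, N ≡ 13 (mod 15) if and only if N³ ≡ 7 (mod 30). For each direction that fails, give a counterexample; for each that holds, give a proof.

Converse. The residues r modulo 30 with r³ ≡ 7 (mod 30) are exactly {13}, and each is ≡ 13 (mod 15).

Forward direction. This fails: take N = 28. Then 28 ≡ 13 (mod 15), but 28³ = 21952 ≡ 22 (mod 30), not 7.

The forward direction fails; the converse holds.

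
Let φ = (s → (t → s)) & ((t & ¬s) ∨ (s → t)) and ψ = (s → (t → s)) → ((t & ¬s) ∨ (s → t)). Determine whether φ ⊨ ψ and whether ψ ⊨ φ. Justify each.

(⇒) Assume the antecedent. If s is true, the antecedent forces (s = T, t = T), and the consequent holds there. If s is false, the consequent reduces to true regardless of the other variables. Either way the consequent holds.

(⇐) Assume the antecedent. If s is true, the antecedent forces (s = T, t = T), and the consequent holds there. If s is false, the consequent reduces to true regardless of the other variables. Either way the consequent holds.

The biconditional holds.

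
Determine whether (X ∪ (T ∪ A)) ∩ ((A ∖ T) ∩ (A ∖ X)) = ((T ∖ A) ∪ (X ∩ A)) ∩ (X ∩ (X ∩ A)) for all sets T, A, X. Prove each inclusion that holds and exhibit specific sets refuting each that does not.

(⊆) fails and (⊇) fails.

Forward inclusion. This inclusion fails. Take T = ∅, A = {1}, X = ∅; then 1 ∈ (X ∪ (T ∪ A)) ∩ ((A ∖ T) ∩ (A ∖ X)) but 1 ∉ ((T ∖ A) ∪ (X ∩ A)) ∩ (X ∩ (X ∩ A)).

Reverse inclusion. This inclusion fails. Take T = ∅, A = {1}, X = {1}; then 1 ∈ ((T ∖ A) ∪ (X ∩ A)) ∩ (X ∩ (X ∩ A)) but 1 ∉ (X ∪ (T ∪ A)) ∩ ((A ∖ T) ∩ (A ∖ X)).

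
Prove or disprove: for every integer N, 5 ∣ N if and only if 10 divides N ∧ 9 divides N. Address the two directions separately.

Not equivalent: only (⇐) holds.

(←) Suppose 10 ∣ N and 9 ∣ N. Any common multiple of 10 and 9 is a multiple of their lcm; here gcd(10, 9) = 1, so lcm(10, 9) = 10·9 = 90, so 90 ∣ N. Since 5 ∣ 90, it follows that 5 ∣ N.

(→) This fails: take N = 5. Certainly 5 ∣ 5, but 10 ∤ 5.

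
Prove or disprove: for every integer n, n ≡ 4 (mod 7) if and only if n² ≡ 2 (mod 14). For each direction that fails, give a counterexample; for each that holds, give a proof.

Neither implication holds.

[⇒] This fails: take n = 11. Then 11 ≡ 4 (mod 7), but 11² = 121 ≡ 9 (mod 14), not 2.

[⇐] This fails: take n = 10. Then 10² = 100 ≡ 2 (mod 14), yet 10 ≡ 3 (mod 7), not 4.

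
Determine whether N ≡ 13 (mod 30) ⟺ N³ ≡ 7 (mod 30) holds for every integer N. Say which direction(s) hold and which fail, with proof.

[⇒] Suppose N ≡ 13 (mod 30). Write N = 30j + 13. Then (30j + 13)³ = 27000j³ + 35100j² + 15210j + 2197 = 30(900j³ + 1170j² + 507j + 73) + 7, so N³ ≡ 7 (mod 30).

[⇐] Conversely, suppose N³ ≡ 7 (mod 30). The only residue r in {0, …, 29} with r³ ≡ 7 (mod 30) is r = 13, so N ≡ 13 (mod 30).

Both implications hold.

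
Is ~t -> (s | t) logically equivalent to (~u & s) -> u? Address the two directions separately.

(⇒) fails and (⇐) fails.

[⇒] This fails. Under s = T, u = F, t = F, the left side is true but the right side is false.

[⇐] This fails. Under s = F, u = F, t = F, the left side is false but the right side is true.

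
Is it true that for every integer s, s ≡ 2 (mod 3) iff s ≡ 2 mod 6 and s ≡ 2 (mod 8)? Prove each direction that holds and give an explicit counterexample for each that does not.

Not equivalent: only (⇐) holds.

Forward direction. This fails: s = 5 gives 5 ≡ 2 (mod 3) but 5 ≡ 5 (mod 6), so the conjunction on the right does not hold.

Converse. If s ≡ 2 (mod 6) and s ≡ 2 (mod 8), then by the Chinese remainder theorem s ≡ 2 (mod 24). Since 2 ≡ 2 (mod 3) and 3 ∣ 24, we get s ≡ 2 (mod 3).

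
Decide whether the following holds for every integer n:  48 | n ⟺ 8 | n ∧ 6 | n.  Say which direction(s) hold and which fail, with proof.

Only the forward implication holds.

(→) If 48 ∣ n, write n = 48q. Since 48 = 6·8, n = 8·(6q), so 8 ∣ n; and since 48 = 8·6, n = 6·(8q), so 6 ∣ n.

(←) This fails: take n = 24. Both 8 ∣ 24 and 6 ∣ 24, yet 24 is not a multiple of 48 (since 24 = 0·48 + 24), so 48 ∤ 24.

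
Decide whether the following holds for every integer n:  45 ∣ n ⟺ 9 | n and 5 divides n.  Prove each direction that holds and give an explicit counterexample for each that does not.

Both directions hold.

Forward direction. If 45 ∣ n, write n = 45q. Since 45 = 5·9, n = 9·(5q), so 9 ∣ n; and since 45 = 9·5, n = 5·(9q), so 5 ∣ n.

Converse. Suppose 9 ∣ n and 5 ∣ n. Any common multiple of 9 and 5 is a multiple of their lcm; here gcd(9, 5) = 1, so lcm(9, 5) = 9·5 = 45, so 45 ∣ n.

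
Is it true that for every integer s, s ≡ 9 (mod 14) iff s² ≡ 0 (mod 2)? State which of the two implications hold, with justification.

Neither implication holds.

(⟹) This fails: take s = 9. Then 9 ≡ 9 (mod 14), but 9² = 81 ≡ 1 (mod 2), not 0.

(⟸) This fails: take s = 0. Then 0² = 0 ≡ 0 (mod 2), yet 0 ≡ 0 (mod 14), not 9.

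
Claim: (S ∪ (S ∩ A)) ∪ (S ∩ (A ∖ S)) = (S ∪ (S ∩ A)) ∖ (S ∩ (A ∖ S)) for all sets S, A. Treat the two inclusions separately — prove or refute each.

(⟹) Let x ∈ (S ∪ (S ∩ A)) ∪ (S ∩ (A ∖ S)). Then either x ∈ S and x ∉ A; or x ∈ S ∩ A. In each case x ∈ (S ∪ (S ∩ A)) ∖ (S ∩ (A ∖ S)), so (S ∪ (S ∩ A)) ∪ (S ∩ (A ∖ S)) ⊆ (S ∪ (S ∩ A)) ∖ (S ∩ (A ∖ S)).

(⟸) Let x ∈ (S ∪ (S ∩ A)) ∖ (S ∩ (A ∖ S)). Then either x ∈ S and x ∉ A; or x ∈ S ∩ A. In each case x ∈ (S ∪ (S ∩ A)) ∪ (S ∩ (A ∖ S)), so (S ∪ (S ∩ A)) ∖ (S ∩ (A ∖ S)) ⊆ (S ∪ (S ∩ A)) ∪ (S ∩ (A ∖ S)).

The two sets are equal.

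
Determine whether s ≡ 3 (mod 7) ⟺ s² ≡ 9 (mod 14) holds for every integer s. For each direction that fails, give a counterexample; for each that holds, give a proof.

(⟹) This fails: take s = 10. Then 10 ≡ 3 (mod 7), but 10² = 100 ≡ 2 (mod 14), not 9.

(⟸) This fails: take s = 11. Then 11² = 121 ≡ 9 (mod 14), yet 11 ≡ 4 (mod 7), not 3.

(⇒) fails and (⇐) fails.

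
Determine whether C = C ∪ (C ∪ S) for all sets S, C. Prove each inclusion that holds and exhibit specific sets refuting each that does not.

Reverse inclusion. This inclusion fails. Take S = {1}, C = ∅; then 1 ∈ C ∪ (C ∪ S) but 1 ∉ C.

Forward inclusion. Let x ∈ C. Then either x ∈ C and x ∉ S; or x ∈ S ∩ C. In each case x ∈ C ∪ (C ∪ S), so C ⊆ C ∪ (C ∪ S).

The sets are not equal: only the forward inclusion holds.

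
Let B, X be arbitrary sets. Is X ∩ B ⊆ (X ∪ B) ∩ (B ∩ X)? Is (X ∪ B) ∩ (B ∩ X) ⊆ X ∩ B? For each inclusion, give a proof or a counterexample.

Reverse inclusion. Let x ∈ (X ∪ B) ∩ (B ∩ X). Then x ∈ B ∩ X, from which x ∈ X ∩ B.

Forward inclusion. Let x ∈ X ∩ B. Then x ∈ B ∩ X, from which x ∈ (X ∪ B) ∩ (B ∩ X).

Both inclusions hold.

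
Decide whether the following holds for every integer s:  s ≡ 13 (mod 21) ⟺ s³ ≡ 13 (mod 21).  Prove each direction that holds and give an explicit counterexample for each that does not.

(⇐) This fails: take s = 10. Then 10³ = 1000 ≡ 13 (mod 21), yet 10 ≡ 10 (mod 21), not 13.

(⇒) Suppose s ≡ 13 (mod 21). Write s = 21j + 13. Then (21j + 13)³ = 9261j³ + 17199j² + 10647j + 2197 = 21(441j³ + 819j² + 507j + 104) + 13, so s³ ≡ 13 (mod 21).

Not equivalent: only (⇒) holds.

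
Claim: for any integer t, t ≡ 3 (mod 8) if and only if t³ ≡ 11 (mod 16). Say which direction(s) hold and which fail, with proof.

Only the reverse direction holds.

(⟸) The residues r modulo 16 with r³ ≡ 11 (mod 16) are exactly {3}, and each is ≡ 3 (mod 8).

(⟹) This fails: take t = 11. Then 11 ≡ 3 (mod 8), but 11³ = 1331 ≡ 3 (mod 16), not 11.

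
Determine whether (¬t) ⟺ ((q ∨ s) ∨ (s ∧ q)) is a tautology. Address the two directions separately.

(⇒) This fails. Under q = F, s = F, t = F, the left side is true but the right side is false.

(⇐) This fails. Under q = T, s = F, t = T, the left side is false but the right side is true.

(⇒) fails and (⇐) fails.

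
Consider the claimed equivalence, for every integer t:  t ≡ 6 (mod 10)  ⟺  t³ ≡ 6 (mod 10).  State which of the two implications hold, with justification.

Equivalent; both directions hold.

(⇒) Suppose t ≡ 6 (mod 10). Write t = 10j + 6. Then (10j + 6)³ = 1000j³ + 1800j² + 1080j + 216 = 10(100j³ + 180j² + 108j + 21) + 6, so t³ ≡ 6 (mod 10).

(⇐) Conversely, suppose t³ ≡ 6 (mod 10). The only residue r in {0, …, 9} with r³ ≡ 6 (mod 10) is r = 6, so t ≡ 6 (mod 10).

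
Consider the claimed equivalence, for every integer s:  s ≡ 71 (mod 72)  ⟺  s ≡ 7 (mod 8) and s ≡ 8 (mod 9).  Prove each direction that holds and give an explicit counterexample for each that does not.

(⟹) Suppose s ≡ 71 (mod 72); write s = 72j + 71. Since 8 ∣ 72, reducing mod 8 gives s ≡ 71 ≡ 7 (mod 8); since 9 ∣ 72, reducing mod 9 gives s ≡ 71 ≡ 8 (mod 9).

(⟸) Conversely, if s ≡ 7 (mod 8) and s ≡ 8 (mod 9), then by the Chinese remainder theorem s ≡ 71 (mod 72). This is exactly s ≡ 71 (mod 72).

The biconditional holds.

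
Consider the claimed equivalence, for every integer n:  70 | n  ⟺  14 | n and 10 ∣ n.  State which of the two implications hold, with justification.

The biconditional holds.

(⟹) If 70 ∣ n, write n = 70q. Since 70 = 5·14, n = 14·(5q), so 14 ∣ n; and since 70 = 7·10, n = 10·(7q), so 10 ∣ n.

(⟸) Suppose 14 ∣ n and 10 ∣ n. Any common multiple of 14 and 10 is a multiple of their lcm; here lcm(14, 10) = 14·10/gcd(14, 10) = 140/2 = 70, so 70 ∣ n.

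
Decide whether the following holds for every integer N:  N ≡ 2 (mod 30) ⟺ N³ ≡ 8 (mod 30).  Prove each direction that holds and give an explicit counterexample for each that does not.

(⇒) Suppose N ≡ 2 (mod 30). Write N = 30j + 2. Then (30j + 2)³ = 27000j³ + 5400j² + 360j + 8 = 30(900j³ + 180j² + 12j) + 8, so N³ ≡ 8 (mod 30).

(⇐) Conversely, suppose N³ ≡ 8 (mod 30). The only residue r in {0, …, 29} with r³ ≡ 8 (mod 30) is r = 2, so N ≡ 2 (mod 30).

Both implications hold.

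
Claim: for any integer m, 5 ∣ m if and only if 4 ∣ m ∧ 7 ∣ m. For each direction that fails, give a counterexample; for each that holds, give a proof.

(⇒) fails and (⇐) fails.

(⟹) This fails: take m = 5. Certainly 5 ∣ 5, but 4 ∤ 5.

(⟸) This fails: take m = 28. Both 4 ∣ 28 and 7 ∣ 28, yet 28 is not a multiple of 5 (since 28 = 5·5 + 3), so 5 ∤ 28.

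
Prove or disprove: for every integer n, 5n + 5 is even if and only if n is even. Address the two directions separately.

(⇒) fails and (⇐) fails.

(⟹) This fails: n = 1 gives 5n + 5 = 10, which is even, but 1 is odd, not even.

(⟸) This also fails: n = 0 is even, but 5n + 5 = 5 is odd, not even.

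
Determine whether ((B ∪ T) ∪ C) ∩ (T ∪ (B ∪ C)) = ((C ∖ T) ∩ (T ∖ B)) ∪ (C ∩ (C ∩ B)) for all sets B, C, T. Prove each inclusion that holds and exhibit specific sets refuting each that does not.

(⟹) This inclusion fails. Take B = {1}, C = ∅, T = ∅; then 1 ∈ ((B ∪ T) ∪ C) ∩ (T ∪ (B ∪ C)) but 1 ∉ ((C ∖ T) ∩ (T ∖ B)) ∪ (C ∩ (C ∩ B)).

(⟸) Let x ∈ ((C ∖ T) ∩ (T ∖ B)) ∪ (C ∩ (C ∩ B)). Then either x ∈ B ∩ C and x ∉ T; or x ∈ B ∩ C ∩ T. In each case x ∈ ((B ∪ T) ∪ C) ∩ (T ∪ (B ∪ C)), so ((C ∖ T) ∩ (T ∖ B)) ∪ (C ∩ (C ∩ B)) ⊆ ((B ∪ T) ∪ C) ∩ (T ∪ (B ∪ C)).

The sets are not equal: only the reverse inclusion holds.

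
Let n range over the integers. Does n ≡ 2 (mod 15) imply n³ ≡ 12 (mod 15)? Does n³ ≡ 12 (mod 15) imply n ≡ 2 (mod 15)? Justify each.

(→) This fails: take n = 2. Then 2 ≡ 2 (mod 15), but 2³ = 8 ≡ 8 (mod 15), not 12.

(←) This fails: take n = 3. Then 3³ = 27 ≡ 12 (mod 15), yet 3 ≡ 3 (mod 15), not 2.

Both directions fail.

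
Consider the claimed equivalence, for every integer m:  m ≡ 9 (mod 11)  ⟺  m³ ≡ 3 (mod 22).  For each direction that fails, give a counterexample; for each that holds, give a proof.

(⇒) fails; (⇐) holds.

Converse. The residues r modulo 22 with r³ ≡ 3 (mod 22) are exactly {9}, and each is ≡ 9 (mod 11).

Forward direction. This fails: take m = 20. Then 20 ≡ 9 (mod 11), but 20³ = 8000 ≡ 14 (mod 22), not 3.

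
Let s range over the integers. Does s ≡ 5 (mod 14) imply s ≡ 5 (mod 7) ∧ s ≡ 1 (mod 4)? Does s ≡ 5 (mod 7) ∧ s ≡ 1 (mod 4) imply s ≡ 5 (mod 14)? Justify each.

(→) This fails: s = 19 gives 19 ≡ 5 (mod 14) but 19 ≡ 3 (mod 4), so the conjunction on the right does not hold.

(←) Conversely, if s ≡ 5 (mod 7) and s ≡ 1 (mod 4), then by the Chinese remainder theorem s ≡ 5 (mod 28). Since 5 ≡ 5 (mod 14) and 14 ∣ 28, we get s ≡ 5 (mod 14).

The forward direction fails; the converse holds.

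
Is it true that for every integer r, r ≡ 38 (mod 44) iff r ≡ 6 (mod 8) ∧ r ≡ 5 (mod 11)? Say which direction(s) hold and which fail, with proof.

(⟹) This fails: r = 82 gives 82 ≡ 38 (mod 44) but 82 ≡ 2 (mod 8), so the conjunction on the right does not hold.

(⟸) Conversely, if r ≡ 6 (mod 8) and r ≡ 5 (mod 11), then by the Chinese remainder theorem r ≡ 38 (mod 88). Since 38 ≡ 38 (mod 44) and 44 ∣ 88, we get r ≡ 38 (mod 44).

Only the converse holds.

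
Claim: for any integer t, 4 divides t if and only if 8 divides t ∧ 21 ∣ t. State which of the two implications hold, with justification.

(⟹) This fails: take t = 4. Certainly 4 ∣ 4, but 8 ∤ 4.

(⟸) Suppose 8 ∣ t and 21 ∣ t. Any common multiple of 8 and 21 is a multiple of their lcm; here gcd(8, 21) = 1, so lcm(8, 21) = 8·21 = 168, so 168 ∣ t. Since 4 ∣ 168, it follows that 4 ∣ t.

Only the converse holds.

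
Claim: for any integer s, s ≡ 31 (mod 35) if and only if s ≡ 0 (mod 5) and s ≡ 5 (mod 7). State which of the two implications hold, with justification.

(⇒) fails and (⇐) fails.

(⇒) This fails: s = 31 gives 31 ≡ 31 (mod 35) but 31 ≡ 1 (mod 5), so the conjunction on the right does not hold.

(⇐) This fails: s = 5 satisfies both congruences on the right (5 ≡ 0 mod 5 and 5 ≡ 5 mod 7) yet 5 ≡ 5 (mod 35), not 31.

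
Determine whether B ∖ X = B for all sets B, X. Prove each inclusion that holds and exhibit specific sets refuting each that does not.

(⟹) Let x ∈ B ∖ X. Then x ∈ B and x ∉ X, from which x ∈ B.

(⟸) This inclusion fails. Take B = {1}, X = {1}; then 1 ∈ B but 1 ∉ B ∖ X.

Only the forward inclusion holds.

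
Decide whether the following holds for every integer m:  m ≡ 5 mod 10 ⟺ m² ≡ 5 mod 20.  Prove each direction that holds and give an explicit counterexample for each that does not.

Both directions hold.

(→) Suppose m ≡ 5 (mod 10). Working modulo 20, m ∈ {5, 15}; for each such r, r² ≡ 5 (mod 20).

(←) Conversely, the residues r modulo 20 with r² ≡ 5 (mod 20) are exactly {5, 15}, and each is ≡ 5 (mod 10).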